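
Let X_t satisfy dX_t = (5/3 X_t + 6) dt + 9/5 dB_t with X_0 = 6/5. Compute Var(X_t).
Var(X_t) = 243*exp(10*t/3)/250 - 243/250

The variance V(t) = Var(X_t) satisfies V'(t) = 2 a V(t) + c^2 with V(0) = 0 (drift coefficient is linear in X, diffusion is constant). With a = 5/3, c = 9/5, the solution is
  V(t) = (c^2 / (2 a)) * (exp(2 a t) - 1)
       = ((9/5)^2 / (2*(5/3))) * (exp((10/3) t) - 1)
       = 243*exp(10*t/3)/250 - 243/250.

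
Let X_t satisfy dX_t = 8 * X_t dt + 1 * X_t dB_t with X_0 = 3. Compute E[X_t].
E[X_t] = 3*exp(8*t)

For GBM dX = mu X dt + sigma X dB with X_0 = x_0, apply Itô to Y = log X: dY = (mu - sigma^2/2) dt + sigma dB, so Y_t = log(x_0) + (mu - sigma^2/2) t + sigma B_t and hence X_t = x_0 * exp((mu - sigma^2/2) t + sigma B_t).
With mu = 8, sigma = 1, x_0 = 3, this gives:
  X_t = 3 * exp((15/2) * t + (1) * B_t).
Since sigma*B_t ~ Normal(0, sigma^2 t), E[exp(sigma*B_t)] = exp(sigma^2 t / 2); so E[X_t] = x_0 * exp((mu - sigma^2/2) t) * exp(sigma^2 t / 2) = x_0 * exp(mu t) = 3*exp(8*t).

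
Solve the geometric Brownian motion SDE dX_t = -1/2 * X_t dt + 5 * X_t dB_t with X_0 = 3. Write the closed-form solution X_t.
X_t = 3 * exp((-13) * t + (5) * B_t)

For GBM dX = mu X dt + sigma X dB with X_0 = x_0, apply Itô to Y = log X: dY = (mu - sigma^2/2) dt + sigma dB, so Y_t = log(x_0) + (mu - sigma^2/2) t + sigma B_t and hence X_t = x_0 * exp((mu - sigma^2/2) t + sigma B_t).
With mu = -1/2, sigma = 5, x_0 = 3, this gives:
  X_t = 3 * exp((-13) * t + (5) * B_t).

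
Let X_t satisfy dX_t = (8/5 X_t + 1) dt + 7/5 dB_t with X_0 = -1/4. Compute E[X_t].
E[X_t] = 3*exp(8*t/5)/8 - 5/8

Taking expectations and using E[dB_t] = 0, the mean m(t) = E[X_t] satisfies the ODE m'(t) = a m(t) + b with m(0) = x_0. With a = 8/5, b = 1, x_0 = -1/4, the solution is
  m(t) = x_0 * exp(a t) + (b/a) * (exp(a t) - 1)
       = (-1/4) * exp((8/5) t) + (1/(8/5)) * (exp((8/5) t) - 1)
       = 3*exp(8*t/5)/8 - 5/8.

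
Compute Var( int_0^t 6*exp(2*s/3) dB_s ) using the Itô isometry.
Var = 27*exp(4*t/3) - 27

The Itô integral of a deterministic integrand f(s) has mean 0 because each increment f(s) * (B_{s+ds} - B_s) has mean 0. By the Itô isometry:
  Var( int_0^t f(s) dB_s ) = E[ (int_0^t f(s) dB_s)^2 ] = int_0^t f(s)^2 ds.
Here f(s) = 6*exp(2*s/3), so f(s)^2 = 36*exp(4*s/3). Integrate:
  int_0^t (36*exp(4*s/3)) ds = 27*exp(4*t/3) - 27.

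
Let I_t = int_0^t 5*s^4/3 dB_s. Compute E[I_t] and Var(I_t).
E[I_t] = 0; Var(I_t) = 25*t^9/81

The Itô integral of a deterministic integrand f(s) has mean 0 because each increment f(s) * (B_{s+ds} - B_s) has mean 0. By the Itô isometry:
  Var( int_0^t f(s) dB_s ) = E[ (int_0^t f(s) dB_s)^2 ] = int_0^t f(s)^2 ds.
Here f(s) = 5*s^4/3, so f(s)^2 = 25*s^8/9. Integrate:
  int_0^t (25*s^8/9) ds = 25*t^9/81.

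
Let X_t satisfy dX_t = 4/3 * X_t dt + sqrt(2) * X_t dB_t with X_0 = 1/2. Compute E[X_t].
E[X_t] = exp(4*t/3)/2

For GBM dX = mu X dt + sigma X dB with X_0 = x_0, apply Itô to Y = log X: dY = (mu - sigma^2/2) dt + sigma dB, so Y_t = log(x_0) + (mu - sigma^2/2) t + sigma B_t and hence X_t = x_0 * exp((mu - sigma^2/2) t + sigma B_t).
With mu = 4/3, sigma = sqrt(2), x_0 = 1/2, this gives:
  X_t = 1/2 * exp((1/3) * t + (sqrt(2)) * B_t).
Since sigma*B_t ~ Normal(0, sigma^2 t), E[exp(sigma*B_t)] = exp(sigma^2 t / 2); so E[X_t] = x_0 * exp((mu - sigma^2/2) t) * exp(sigma^2 t / 2) = x_0 * exp(mu t) = exp(4*t/3)/2.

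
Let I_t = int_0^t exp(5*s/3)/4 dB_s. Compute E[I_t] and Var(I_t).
E[I_t] = 0; Var(I_t) = 3*exp(10*t/3)/160 - 3/160

The Itô integral of a deterministic integrand f(s) has mean 0 because each increment f(s) * (B_{s+ds} - B_s) has mean 0. By the Itô isometry:
  Var( int_0^t f(s) dB_s ) = E[ (int_0^t f(s) dB_s)^2 ] = int_0^t f(s)^2 ds.
Here f(s) = exp(5*s/3)/4, so f(s)^2 = exp(10*s/3)/16. Integrate:
  int_0^t (exp(10*s/3)/16) ds = 3*exp(10*t/3)/160 - 3/160.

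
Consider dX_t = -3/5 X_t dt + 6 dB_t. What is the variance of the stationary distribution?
lim Var(X_t) = 30

The OU SDE dX = -theta X dt + sigma dB admits the integrating factor exp(theta t): d(exp(theta t) X_t) = sigma exp(theta t) dB_t. Integrating from 0 to t gives X_t = x_0 * exp(-theta t) + sigma * int_0^t exp(-theta (t-s)) dB_s for any initial x_0. The Itô integral has variance (by the Itô isometry) sigma^2 * int_0^t exp(-2 theta (t - s)) ds = sigma^2 * (1 - exp(-2 theta t)) / (2 theta), independent of x_0.
With theta = 3/5, sigma = 6:
  Var(X_t) = (6)^2 * (1 - exp(-2*3/5 t)) / (2 * 3/5) = 30 - 30*exp(-6*t/5).
As t -> infinity, exp(-2*3/5 t) -> 0, so the stationary variance is sigma^2 / (2 theta) = 30.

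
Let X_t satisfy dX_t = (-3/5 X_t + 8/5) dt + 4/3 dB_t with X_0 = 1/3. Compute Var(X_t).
Var(X_t) = 40/27 - 40*exp(-6*t/5)/27

The variance V(t) = Var(X_t) satisfies V'(t) = 2 a V(t) + c^2 with V(0) = 0 (drift coefficient is linear in X, diffusion is constant). With a = -3/5, c = 4/3, the solution is
  V(t) = (c^2 / (2 a)) * (exp(2 a t) - 1)
       = ((4/3)^2 / (2*(-3/5))) * (exp((-6/5) t) - 1)
       = 40/27 - 40*exp(-6*t/5)/27.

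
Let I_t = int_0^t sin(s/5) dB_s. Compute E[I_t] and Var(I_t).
E[I_t] = 0; Var(I_t) = t/2 - 5*sin(2*t/5)/4

The Itô integral of a deterministic integrand f(s) has mean 0 because each increment f(s) * (B_{s+ds} - B_s) has mean 0. By the Itô isometry:
  Var( int_0^t f(s) dB_s ) = E[ (int_0^t f(s) dB_s)^2 ] = int_0^t f(s)^2 ds.
Here f(s) = sin(s/5), so f(s)^2 = sin(s/5)^2. Integrate:
  int_0^t (sin(s/5)^2) ds = t/2 - 5*sin(2*t/5)/4.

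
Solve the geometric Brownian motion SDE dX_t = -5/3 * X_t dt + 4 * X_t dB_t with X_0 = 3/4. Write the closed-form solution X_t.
X_t = 3/4 * exp((-29/3) * t + (4) * B_t)

For GBM dX = mu X dt + sigma X dB with X_0 = x_0, apply Itô to Y = log X: dY = (mu - sigma^2/2) dt + sigma dB, so Y_t = log(x_0) + (mu - sigma^2/2) t + sigma B_t and hence X_t = x_0 * exp((mu - sigma^2/2) t + sigma B_t).
With mu = -5/3, sigma = 4, x_0 = 3/4, this gives:
  X_t = 3/4 * exp((-29/3) * t + (4) * B_t).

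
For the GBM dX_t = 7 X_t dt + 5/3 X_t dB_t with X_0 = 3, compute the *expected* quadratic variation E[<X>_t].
E[<X>_t] = 225*exp(151*t/9)/151 - 225/151

<X>_t = int_0^t ((5/3) * X_s)^2 ds. Taking expectation inside the integral: E[<X>_t] = (5/3)^2 * int_0^t E[X_s^2] ds. For GBM, E[X_s^2] = x_0^2 * exp((2 mu + sigma^2) s). Integrating:
  E[<X>_t] = (5/3)^2 * 3^2 * (exp((2*7 + (5/3)^2) t) - 1) / (2*7 + (5/3)^2)
           = (5/3)^2 * 3^2 * (exp((151/9) t) - 1) / (151/9) = 225*exp(151*t/9)/151 - 225/151.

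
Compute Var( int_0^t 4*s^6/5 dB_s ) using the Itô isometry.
Var = 16*t^13/325

The Itô integral of a deterministic integrand f(s) has mean 0 because each increment f(s) * (B_{s+ds} - B_s) has mean 0. By the Itô isometry:
  Var( int_0^t f(s) dB_s ) = E[ (int_0^t f(s) dB_s)^2 ] = int_0^t f(s)^2 ds.
Here f(s) = 4*s^6/5, so f(s)^2 = 16*s^12/25. Integrate:
  int_0^t (16*s^12/25) ds = 16*t^13/325.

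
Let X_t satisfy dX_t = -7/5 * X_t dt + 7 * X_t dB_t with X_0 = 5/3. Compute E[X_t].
E[X_t] = 5*exp(-7*t/5)/3

For GBM dX = mu X dt + sigma X dB with X_0 = x_0, apply Itô to Y = log X: dY = (mu - sigma^2/2) dt + sigma dB, so Y_t = log(x_0) + (mu - sigma^2/2) t + sigma B_t and hence X_t = x_0 * exp((mu - sigma^2/2) t + sigma B_t).
With mu = -7/5, sigma = 7, x_0 = 5/3, this gives:
  X_t = 5/3 * exp((-259/10) * t + (7) * B_t).
Since sigma*B_t ~ Normal(0, sigma^2 t), E[exp(sigma*B_t)] = exp(sigma^2 t / 2); so E[X_t] = x_0 * exp((mu - sigma^2/2) t) * exp(sigma^2 t / 2) = x_0 * exp(mu t) = 5*exp(-7*t/5)/3.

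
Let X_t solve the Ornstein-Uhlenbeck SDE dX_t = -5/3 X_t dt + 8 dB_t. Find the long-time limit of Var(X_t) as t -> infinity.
lim Var(X_t) = 96/5

The OU SDE dX = -theta X dt + sigma dB admits the integrating factor exp(theta t): d(exp(theta t) X_t) = sigma exp(theta t) dB_t. Integrating from 0 to t gives X_t = x_0 * exp(-theta t) + sigma * int_0^t exp(-theta (t-s)) dB_s for any initial x_0. The Itô integral has variance (by the Itô isometry) sigma^2 * int_0^t exp(-2 theta (t - s)) ds = sigma^2 * (1 - exp(-2 theta t)) / (2 theta), independent of x_0.
With theta = 5/3, sigma = 8:
  Var(X_t) = (8)^2 * (1 - exp(-2*5/3 t)) / (2 * 5/3) = 96/5 - 96*exp(-10*t/3)/5.
As t -> infinity, exp(-2*5/3 t) -> 0, so the stationary variance is sigma^2 / (2 theta) = 96/5.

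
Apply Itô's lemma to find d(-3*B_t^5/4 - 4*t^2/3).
d(-3*B_t^5/4 - 4*t^2/3) = (-15*B_t^3/2 - 8*t/3) dt + (-15*B_t^4/4) dB_t

Itô's formula for f(t, x): d f(t, B_t) = (f_t + (1/2) f_xx) dt + f_x dB_t. Compute partials of f(t, x) = -4*t^2/3 - 3*x^5/4:
  f_t(t,x)  = -8*t/3
  f_x(t,x)  = -15*x^4/4
  f_xx(t,x) = -15*x^3
Assemble drift = f_t + (1/2) f_xx = -8*t/3 - 15*x^3/2 and diffusion = f_x = -15*x^4/4. Substituting x = B_t:
  d(-3*B_t^5/4 - 4*t^2/3) = (-15*B_t^3/2 - 8*t/3) dt + (-15*B_t^4/4) dB_t.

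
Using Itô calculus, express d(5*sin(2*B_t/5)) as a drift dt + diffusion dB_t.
d(5*sin(2*B_t/5)) = (-2*sin(2*B_t/5)/5) dt + (2*cos(2*B_t/5)) dB_t

Itô's formula for f(B_t) gives d f(B_t) = f'(B_t) dB_t + (1/2) f''(B_t) dt. Compute derivatives of f(x) = 5*sin(2*x/5):
  f'(x)  = 2*cos(2*x/5)
  f''(x) = -4*sin(2*x/5)/5
Substitute x = B_t and multiply the f'' term by 1/2:
  drift     = (1/2) * (-4*sin(2*x/5)/5) evaluated at B_t = -2*sin(2*B_t/5)/5
  diffusion = (2*cos(2*x/5)) evaluated at B_t = 2*cos(2*B_t/5)
Therefore d(5*sin(2*B_t/5)) = (-2*sin(2*B_t/5)/5) dt + (2*cos(2*B_t/5)) dB_t.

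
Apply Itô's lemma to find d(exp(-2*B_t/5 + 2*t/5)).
d(exp(-2*B_t/5 + 2*t/5)) = (12*exp(-2*B_t/5 + 2*t/5)/25) dt + (-2*exp(-2*B_t/5 + 2*t/5)/5) dB_t

Itô's formula for f(t, x): d f(t, B_t) = (f_t + (1/2) f_xx) dt + f_x dB_t. Compute partials of f(t, x) = exp(2*t/5 - 2*x/5):
  f_t(t,x)  = 2*exp(2*t/5 - 2*x/5)/5
  f_x(t,x)  = -2*exp(2*t/5 - 2*x/5)/5
  f_xx(t,x) = 4*exp(2*t/5 - 2*x/5)/25
Assemble drift = f_t + (1/2) f_xx = 12*exp(2*t/5 - 2*x/5)/25 and diffusion = f_x = -2*exp(2*t/5 - 2*x/5)/5. Substituting x = B_t:
  d(exp(-2*B_t/5 + 2*t/5)) = (12*exp(-2*B_t/5 + 2*t/5)/25) dt + (-2*exp(-2*B_t/5 + 2*t/5)/5) dB_t.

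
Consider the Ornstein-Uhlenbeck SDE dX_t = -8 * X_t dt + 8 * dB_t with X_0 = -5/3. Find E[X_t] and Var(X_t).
E[X_t] = -5*exp(-8*t)/3; Var(X_t) = 4 - 4*exp(-16*t)

The OU SDE dX = -theta X dt + sigma dB admits the integrating factor exp(theta t): d(exp(theta t) X_t) = sigma exp(theta t) dB_t. Integrating from 0 to t:
  X_t = x_0 * exp(-theta t) + sigma * int_0^t exp(-theta (t-s)) dB_s.
The Itô integral has mean 0 and (by the Itô isometry) variance sigma^2 * int_0^t exp(-2 theta (t - s)) ds = sigma^2 * (1 - exp(-2 theta t)) / (2 theta).
With theta = 8, sigma = 8, x_0 = -5/3:
  E[X_t] = -5/3 * exp(-8 t) = -5*exp(-8*t)/3
  Var(X_t) = (8)^2 * (1 - exp(-2*8 t)) / (2 * 8) = 4 - 4*exp(-16*t).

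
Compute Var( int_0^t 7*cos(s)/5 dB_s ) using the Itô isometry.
Var = 49*t/50 + 49*sin(2*t)/100

The Itô integral of a deterministic integrand f(s) has mean 0 because each increment f(s) * (B_{s+ds} - B_s) has mean 0. By the Itô isometry:
  Var( int_0^t f(s) dB_s ) = E[ (int_0^t f(s) dB_s)^2 ] = int_0^t f(s)^2 ds.
Here f(s) = 7*cos(s)/5, so f(s)^2 = 49*cos(s)^2/25. Integrate:
  int_0^t (49*cos(s)^2/25) ds = 49*t/50 + 49*sin(2*t)/100.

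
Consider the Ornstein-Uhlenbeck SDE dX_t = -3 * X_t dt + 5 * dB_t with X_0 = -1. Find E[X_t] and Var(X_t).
E[X_t] = -exp(-3*t); Var(X_t) = 25/6 - 25*exp(-6*t)/6

The OU SDE dX = -theta X dt + sigma dB admits the integrating factor exp(theta t): d(exp(theta t) X_t) = sigma exp(theta t) dB_t. Integrating from 0 to t:
  X_t = x_0 * exp(-theta t) + sigma * int_0^t exp(-theta (t-s)) dB_s.
The Itô integral has mean 0 and (by the Itô isometry) variance sigma^2 * int_0^t exp(-2 theta (t - s)) ds = sigma^2 * (1 - exp(-2 theta t)) / (2 theta).
With theta = 3, sigma = 5, x_0 = -1:
  E[X_t] = -1 * exp(-3 t) = -exp(-3*t)
  Var(X_t) = (5)^2 * (1 - exp(-2*3 t)) / (2 * 3) = 25/6 - 25*exp(-6*t)/6.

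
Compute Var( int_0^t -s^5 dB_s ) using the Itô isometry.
Var = t^11/11

The Itô integral of a deterministic integrand f(s) has mean 0 because each increment f(s) * (B_{s+ds} - B_s) has mean 0. By the Itô isometry:
  Var( int_0^t f(s) dB_s ) = E[ (int_0^t f(s) dB_s)^2 ] = int_0^t f(s)^2 ds.
Here f(s) = -s^5, so f(s)^2 = s^10. Integrate:
  int_0^t (s^10) ds = t^11/11.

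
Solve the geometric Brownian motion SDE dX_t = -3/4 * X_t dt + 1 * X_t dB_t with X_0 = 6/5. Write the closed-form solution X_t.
X_t = 6/5 * exp((-5/4) * t + (1) * B_t)

For GBM dX = mu X dt + sigma X dB with X_0 = x_0, apply Itô to Y = log X: dY = (mu - sigma^2/2) dt + sigma dB, so Y_t = log(x_0) + (mu - sigma^2/2) t + sigma B_t and hence X_t = x_0 * exp((mu - sigma^2/2) t + sigma B_t).
With mu = -3/4, sigma = 1, x_0 = 6/5, this gives:
  X_t = 6/5 * exp((-5/4) * t + (1) * B_t).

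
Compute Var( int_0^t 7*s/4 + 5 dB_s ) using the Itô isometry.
Var = t*(49*t^2 + 420*t + 1200)/48

The Itô integral of a deterministic integrand f(s) has mean 0 because each increment f(s) * (B_{s+ds} - B_s) has mean 0. By the Itô isometry:
  Var( int_0^t f(s) dB_s ) = E[ (int_0^t f(s) dB_s)^2 ] = int_0^t f(s)^2 ds.
Here f(s) = 7*s/4 + 5, so f(s)^2 = (7*s + 20)^2/16. Integrate:
  int_0^t ((7*s + 20)^2/16) ds = t*(49*t^2 + 420*t + 1200)/48.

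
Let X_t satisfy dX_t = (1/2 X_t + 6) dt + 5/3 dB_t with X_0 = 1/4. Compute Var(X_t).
Var(X_t) = 25*exp(t)/9 - 25/9

The variance V(t) = Var(X_t) satisfies V'(t) = 2 a V(t) + c^2 with V(0) = 0 (drift coefficient is linear in X, diffusion is constant). With a = 1/2, c = 5/3, the solution is
  V(t) = (c^2 / (2 a)) * (exp(2 a t) - 1)
       = ((5/3)^2 / (2*(1/2))) * (exp(1 t) - 1)
       = 25*exp(t)/9 - 25/9.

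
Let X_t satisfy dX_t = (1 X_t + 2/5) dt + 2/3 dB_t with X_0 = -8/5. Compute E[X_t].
E[X_t] = -6*exp(t)/5 - 2/5

Taking expectations and using E[dB_t] = 0, the mean m(t) = E[X_t] satisfies the ODE m'(t) = a m(t) + b with m(0) = x_0. With a = 1, b = 2/5, x_0 = -8/5, the solution is
  m(t) = x_0 * exp(a t) + (b/a) * (exp(a t) - 1)
       = (-8/5) * exp(1 t) + ((2/5)/1) * (exp(1 t) - 1)
       = -6*exp(t)/5 - 2/5.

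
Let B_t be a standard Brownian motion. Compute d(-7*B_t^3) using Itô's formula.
d(-7*B_t^3) = (-21*B_t) dt + (-21*B_t^2) dB_t

Itô's formula for f(B_t) gives d f(B_t) = f'(B_t) dB_t + (1/2) f''(B_t) dt. Compute derivatives of f(x) = -7*x^3:
  f'(x)  = -21*x^2
  f''(x) = -42*x
Substitute x = B_t and multiply the f'' term by 1/2:
  drift     = (1/2) * (-42*x) evaluated at B_t = -21*B_t
  diffusion = (-21*x^2) evaluated at B_t = -21*B_t^2
Therefore d(-7*B_t^3) = (-21*B_t) dt + (-21*B_t^2) dB_t.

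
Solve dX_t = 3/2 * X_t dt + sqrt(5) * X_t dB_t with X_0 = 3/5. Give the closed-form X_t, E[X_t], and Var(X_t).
X_t = 3/5 * exp((-1) t + (sqrt(5)) B_t); E[X_t] = 3*exp(3*t/2)/5; Var(X_t) = 9*(exp(5*t) - 1)*exp(3*t)/25

For GBM dX = mu X dt + sigma X dB with X_0 = x_0, apply Itô to Y = log X: dY = (mu - sigma^2/2) dt + sigma dB, so Y_t = log(x_0) + (mu - sigma^2/2) t + sigma B_t and hence X_t = x_0 * exp((mu - sigma^2/2) t + sigma B_t).
With mu = 3/2, sigma = sqrt(5), x_0 = 3/5, this gives:
  X_t = 3/5 * exp((-1) * t + (sqrt(5)) * B_t).
Since sigma*B_t ~ Normal(0, sigma^2 t), E[exp(sigma*B_t)] = exp(sigma^2 t / 2); so E[X_t] = x_0 * exp((mu - sigma^2/2) t) * exp(sigma^2 t / 2) = x_0 * exp(mu t) = 3*exp(3*t/2)/5.
Var(X_t) = E[X_t^2] - (E[X_t])^2 = x_0^2 * exp(2 mu t) * (exp(sigma^2 t) - 1) = 9*(exp(5*t) - 1)*exp(3*t)/25.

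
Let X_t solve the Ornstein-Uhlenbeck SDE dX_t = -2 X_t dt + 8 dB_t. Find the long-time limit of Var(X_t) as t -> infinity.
lim Var(X_t) = 16

The OU SDE dX = -theta X dt + sigma dB admits the integrating factor exp(theta t): d(exp(theta t) X_t) = sigma exp(theta t) dB_t. Integrating from 0 to t gives X_t = x_0 * exp(-theta t) + sigma * int_0^t exp(-theta (t-s)) dB_s for any initial x_0. The Itô integral has variance (by the Itô isometry) sigma^2 * int_0^t exp(-2 theta (t - s)) ds = sigma^2 * (1 - exp(-2 theta t)) / (2 theta), independent of x_0.
With theta = 2, sigma = 8:
  Var(X_t) = (8)^2 * (1 - exp(-2*2 t)) / (2 * 2) = 16 - 16*exp(-4*t).
As t -> infinity, exp(-2*2 t) -> 0, so the stationary variance is sigma^2 / (2 theta) = 16.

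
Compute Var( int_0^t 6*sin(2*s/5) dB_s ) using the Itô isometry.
Var = 18*t - 45*sin(4*t/5)/2

The Itô integral of a deterministic integrand f(s) has mean 0 because each increment f(s) * (B_{s+ds} - B_s) has mean 0. By the Itô isometry:
  Var( int_0^t f(s) dB_s ) = E[ (int_0^t f(s) dB_s)^2 ] = int_0^t f(s)^2 ds.
Here f(s) = 6*sin(2*s/5), so f(s)^2 = 36*sin(2*s/5)^2. Integrate:
  int_0^t (36*sin(2*s/5)^2) ds = 18*t - 45*sin(4*t/5)/2.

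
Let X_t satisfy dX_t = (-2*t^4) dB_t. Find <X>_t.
<X>_t = 4*t^9/9

For an Itô process dX_t = a(t) dt + b(t) dB_t, the quadratic variation is <X>_t = int_0^t b(s)^2 ds (the drift term does not contribute). Here b(s) = -2*s^4, so
  b(s)^2 = 4*s^8.
Integrating from 0 to t:
  <X>_t = int_0^t (4*s^8) ds = 4*t^9/9.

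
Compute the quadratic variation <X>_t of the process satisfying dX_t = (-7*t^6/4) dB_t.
<X>_t = 49*t^13/208

For an Itô process dX_t = a(t) dt + b(t) dB_t, the quadratic variation is <X>_t = int_0^t b(s)^2 ds (the drift term does not contribute). Here b(s) = -7*s^6/4, so
  b(s)^2 = 49*s^12/16.
Integrating from 0 to t:
  <X>_t = int_0^t (49*s^12/16) ds = 49*t^13/208.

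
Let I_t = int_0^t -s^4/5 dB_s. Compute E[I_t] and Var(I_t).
E[I_t] = 0; Var(I_t) = t^9/225

The Itô integral of a deterministic integrand f(s) has mean 0 because each increment f(s) * (B_{s+ds} - B_s) has mean 0. By the Itô isometry:
  Var( int_0^t f(s) dB_s ) = E[ (int_0^t f(s) dB_s)^2 ] = int_0^t f(s)^2 ds.
Here f(s) = -s^4/5, so f(s)^2 = s^8/25. Integrate:
  int_0^t (s^8/25) ds = t^9/225.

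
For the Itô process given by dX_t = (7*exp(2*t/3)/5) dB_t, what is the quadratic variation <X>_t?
<X>_t = 147*exp(4*t/3)/100 - 147/100

For an Itô process dX_t = a(t) dt + b(t) dB_t, the quadratic variation is <X>_t = int_0^t b(s)^2 ds (the drift term does not contribute). Here b(s) = 7*exp(2*s/3)/5, so
  b(s)^2 = 49*exp(4*s/3)/25.
Integrating from 0 to t:
  <X>_t = int_0^t (49*exp(4*s/3)/25) ds = 147*exp(4*t/3)/100 - 147/100.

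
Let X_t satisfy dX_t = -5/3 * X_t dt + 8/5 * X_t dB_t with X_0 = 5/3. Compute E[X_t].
E[X_t] = 5*exp(-5*t/3)/3

For GBM dX = mu X dt + sigma X dB with X_0 = x_0, apply Itô to Y = log X: dY = (mu - sigma^2/2) dt + sigma dB, so Y_t = log(x_0) + (mu - sigma^2/2) t + sigma B_t and hence X_t = x_0 * exp((mu - sigma^2/2) t + sigma B_t).
With mu = -5/3, sigma = 8/5, x_0 = 5/3, this gives:
  X_t = 5/3 * exp((-221/75) * t + (8/5) * B_t).
Since sigma*B_t ~ Normal(0, sigma^2 t), E[exp(sigma*B_t)] = exp(sigma^2 t / 2); so E[X_t] = x_0 * exp((mu - sigma^2/2) t) * exp(sigma^2 t / 2) = x_0 * exp(mu t) = 5*exp(-5*t/3)/3.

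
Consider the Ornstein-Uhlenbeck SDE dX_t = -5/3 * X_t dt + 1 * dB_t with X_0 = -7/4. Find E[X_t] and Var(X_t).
E[X_t] = -7*exp(-5*t/3)/4; Var(X_t) = 3/10 - 3*exp(-10*t/3)/10

The OU SDE dX = -theta X dt + sigma dB admits the integrating factor exp(theta t): d(exp(theta t) X_t) = sigma exp(theta t) dB_t. Integrating from 0 to t:
  X_t = x_0 * exp(-theta t) + sigma * int_0^t exp(-theta (t-s)) dB_s.
The Itô integral has mean 0 and (by the Itô isometry) variance sigma^2 * int_0^t exp(-2 theta (t - s)) ds = sigma^2 * (1 - exp(-2 theta t)) / (2 theta).
With theta = 5/3, sigma = 1, x_0 = -7/4:
  E[X_t] = -7/4 * exp(-5/3 t) = -7*exp(-5*t/3)/4
  Var(X_t) = (1)^2 * (1 - exp(-2*5/3 t)) / (2 * 5/3) = 3/10 - 3*exp(-10*t/3)/10.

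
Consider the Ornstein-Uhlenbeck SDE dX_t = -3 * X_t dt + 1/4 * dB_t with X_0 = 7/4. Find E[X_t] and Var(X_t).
E[X_t] = 7*exp(-3*t)/4; Var(X_t) = 1/96 - exp(-6*t)/96

The OU SDE dX = -theta X dt + sigma dB admits the integrating factor exp(theta t): d(exp(theta t) X_t) = sigma exp(theta t) dB_t. Integrating from 0 to t:
  X_t = x_0 * exp(-theta t) + sigma * int_0^t exp(-theta (t-s)) dB_s.
The Itô integral has mean 0 and (by the Itô isometry) variance sigma^2 * int_0^t exp(-2 theta (t - s)) ds = sigma^2 * (1 - exp(-2 theta t)) / (2 theta).
With theta = 3, sigma = 1/4, x_0 = 7/4:
  E[X_t] = 7/4 * exp(-3 t) = 7*exp(-3*t)/4
  Var(X_t) = (1/4)^2 * (1 - exp(-2*3 t)) / (2 * 3) = 1/96 - exp(-6*t)/96.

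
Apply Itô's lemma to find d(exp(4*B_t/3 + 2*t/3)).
d(exp(4*B_t/3 + 2*t/3)) = (14*exp(4*B_t/3 + 2*t/3)/9) dt + (4*exp(4*B_t/3 + 2*t/3)/3) dB_t

Itô's formula for f(t, x): d f(t, B_t) = (f_t + (1/2) f_xx) dt + f_x dB_t. Compute partials of f(t, x) = exp(2*t/3 + 4*x/3):
  f_t(t,x)  = 2*exp(2*t/3 + 4*x/3)/3
  f_x(t,x)  = 4*exp(2*t/3 + 4*x/3)/3
  f_xx(t,x) = 16*exp(2*t/3 + 4*x/3)/9
Assemble drift = f_t + (1/2) f_xx = 14*exp(2*t/3 + 4*x/3)/9 and diffusion = f_x = 4*exp(2*t/3 + 4*x/3)/3. Substituting x = B_t:
  d(exp(4*B_t/3 + 2*t/3)) = (14*exp(4*B_t/3 + 2*t/3)/9) dt + (4*exp(4*B_t/3 + 2*t/3)/3) dB_t.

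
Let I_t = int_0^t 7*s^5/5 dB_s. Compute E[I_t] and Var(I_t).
E[I_t] = 0; Var(I_t) = 49*t^11/275

The Itô integral of a deterministic integrand f(s) has mean 0 because each increment f(s) * (B_{s+ds} - B_s) has mean 0. By the Itô isometry:
  Var( int_0^t f(s) dB_s ) = E[ (int_0^t f(s) dB_s)^2 ] = int_0^t f(s)^2 ds.
Here f(s) = 7*s^5/5, so f(s)^2 = 49*s^10/25. Integrate:
  int_0^t (49*s^10/25) ds = 49*t^11/275.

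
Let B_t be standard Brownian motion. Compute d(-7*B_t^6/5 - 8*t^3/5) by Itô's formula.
d(-7*B_t^6/5 - 8*t^3/5) = (-21*B_t^4 - 24*t^2/5) dt + (-42*B_t^5/5) dB_t

Itô's formula for f(t, x): d f(t, B_t) = (f_t + (1/2) f_xx) dt + f_x dB_t. Compute partials of f(t, x) = -8*t^3/5 - 7*x^6/5:
  f_t(t,x)  = -24*t^2/5
  f_x(t,x)  = -42*x^5/5
  f_xx(t,x) = -42*x^4
Assemble drift = f_t + (1/2) f_xx = -24*t^2/5 - 21*x^4 and diffusion = f_x = -42*x^5/5. Substituting x = B_t:
  d(-7*B_t^6/5 - 8*t^3/5) = (-21*B_t^4 - 24*t^2/5) dt + (-42*B_t^5/5) dB_t.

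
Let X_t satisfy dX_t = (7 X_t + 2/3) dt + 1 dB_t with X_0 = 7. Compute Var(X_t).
Var(X_t) = exp(14*t)/14 - 1/14

The variance V(t) = Var(X_t) satisfies V'(t) = 2 a V(t) + c^2 with V(0) = 0 (drift coefficient is linear in X, diffusion is constant). With a = 7, c = 1, the solution is
  V(t) = (c^2 / (2 a)) * (exp(2 a t) - 1)
       = (1^2 / (2*7)) * (exp(14 t) - 1)
       = exp(14*t)/14 - 1/14.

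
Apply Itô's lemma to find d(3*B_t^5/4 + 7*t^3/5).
d(3*B_t^5/4 + 7*t^3/5) = (15*B_t^3/2 + 21*t^2/5) dt + (15*B_t^4/4) dB_t

Itô's formula for f(t, x): d f(t, B_t) = (f_t + (1/2) f_xx) dt + f_x dB_t. Compute partials of f(t, x) = 7*t^3/5 + 3*x^5/4:
  f_t(t,x)  = 21*t^2/5
  f_x(t,x)  = 15*x^4/4
  f_xx(t,x) = 15*x^3
Assemble drift = f_t + (1/2) f_xx = 21*t^2/5 + 15*x^3/2 and diffusion = f_x = 15*x^4/4. Substituting x = B_t:
  d(3*B_t^5/4 + 7*t^3/5) = (15*B_t^3/2 + 21*t^2/5) dt + (15*B_t^4/4) dB_t.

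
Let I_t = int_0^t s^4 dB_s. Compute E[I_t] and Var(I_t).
E[I_t] = 0; Var(I_t) = t^9/9

The Itô integral of a deterministic integrand f(s) has mean 0 because each increment f(s) * (B_{s+ds} - B_s) has mean 0. By the Itô isometry:
  Var( int_0^t f(s) dB_s ) = E[ (int_0^t f(s) dB_s)^2 ] = int_0^t f(s)^2 ds.
Here f(s) = s^4, so f(s)^2 = s^8. Integrate:
  int_0^t (s^8) ds = t^9/9.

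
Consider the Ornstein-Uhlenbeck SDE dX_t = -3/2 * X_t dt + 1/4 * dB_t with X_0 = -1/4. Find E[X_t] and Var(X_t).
E[X_t] = -exp(-3*t/2)/4; Var(X_t) = 1/48 - exp(-3*t)/48

The OU SDE dX = -theta X dt + sigma dB admits the integrating factor exp(theta t): d(exp(theta t) X_t) = sigma exp(theta t) dB_t. Integrating from 0 to t:
  X_t = x_0 * exp(-theta t) + sigma * int_0^t exp(-theta (t-s)) dB_s.
The Itô integral has mean 0 and (by the Itô isometry) variance sigma^2 * int_0^t exp(-2 theta (t - s)) ds = sigma^2 * (1 - exp(-2 theta t)) / (2 theta).
With theta = 3/2, sigma = 1/4, x_0 = -1/4:
  E[X_t] = -1/4 * exp(-3/2 t) = -exp(-3*t/2)/4
  Var(X_t) = (1/4)^2 * (1 - exp(-2*3/2 t)) / (2 * 3/2) = 1/48 - exp(-3*t)/48.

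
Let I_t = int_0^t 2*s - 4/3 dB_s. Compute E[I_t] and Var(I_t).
E[I_t] = 0; Var(I_t) = 4*t*(3*t^2 - 6*t + 4)/9

The Itô integral of a deterministic integrand f(s) has mean 0 because each increment f(s) * (B_{s+ds} - B_s) has mean 0. By the Itô isometry:
  Var( int_0^t f(s) dB_s ) = E[ (int_0^t f(s) dB_s)^2 ] = int_0^t f(s)^2 ds.
Here f(s) = 2*s - 4/3, so f(s)^2 = 4*(3*s - 2)^2/9. Integrate:
  int_0^t (4*(3*s - 2)^2/9) ds = 4*t*(3*t^2 - 6*t + 4)/9.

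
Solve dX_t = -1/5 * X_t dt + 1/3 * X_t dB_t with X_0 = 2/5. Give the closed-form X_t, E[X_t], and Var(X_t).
X_t = 2/5 * exp((-23/90) t + (1/3) B_t); E[X_t] = 2*exp(-t/5)/5; Var(X_t) = (4*exp(t/9) - 4)*exp(-2*t/5)/25

For GBM dX = mu X dt + sigma X dB with X_0 = x_0, apply Itô to Y = log X: dY = (mu - sigma^2/2) dt + sigma dB, so Y_t = log(x_0) + (mu - sigma^2/2) t + sigma B_t and hence X_t = x_0 * exp((mu - sigma^2/2) t + sigma B_t).
With mu = -1/5, sigma = 1/3, x_0 = 2/5, this gives:
  X_t = 2/5 * exp((-23/90) * t + (1/3) * B_t).
Since sigma*B_t ~ Normal(0, sigma^2 t), E[exp(sigma*B_t)] = exp(sigma^2 t / 2); so E[X_t] = x_0 * exp((mu - sigma^2/2) t) * exp(sigma^2 t / 2) = x_0 * exp(mu t) = 2*exp(-t/5)/5.
Var(X_t) = E[X_t^2] - (E[X_t])^2 = x_0^2 * exp(2 mu t) * (exp(sigma^2 t) - 1) = (4*exp(t/9) - 4)*exp(-2*t/5)/25.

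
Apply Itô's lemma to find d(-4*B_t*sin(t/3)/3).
d(-4*B_t*sin(t/3)/3) = (-4*B_t*cos(t/3)/9) dt + (-4*sin(t/3)/3) dB_t

Itô's formula for f(t, x): d f(t, B_t) = (f_t + (1/2) f_xx) dt + f_x dB_t. Compute partials of f(t, x) = -4*x*sin(t/3)/3:
  f_t(t,x)  = -4*x*cos(t/3)/9
  f_x(t,x)  = -4*sin(t/3)/3
  f_xx(t,x) = 0
Assemble drift = f_t + (1/2) f_xx = -4*x*cos(t/3)/9 and diffusion = f_x = -4*sin(t/3)/3. Substituting x = B_t:
  d(-4*B_t*sin(t/3)/3) = (-4*B_t*cos(t/3)/9) dt + (-4*sin(t/3)/3) dB_t.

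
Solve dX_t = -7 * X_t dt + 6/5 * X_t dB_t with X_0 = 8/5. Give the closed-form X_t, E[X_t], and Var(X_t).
X_t = 8/5 * exp((-193/25) t + (6/5) B_t); E[X_t] = 8*exp(-7*t)/5; Var(X_t) = (64*exp(36*t/25) - 64)*exp(-14*t)/25

For GBM dX = mu X dt + sigma X dB with X_0 = x_0, apply Itô to Y = log X: dY = (mu - sigma^2/2) dt + sigma dB, so Y_t = log(x_0) + (mu - sigma^2/2) t + sigma B_t and hence X_t = x_0 * exp((mu - sigma^2/2) t + sigma B_t).
With mu = -7, sigma = 6/5, x_0 = 8/5, this gives:
  X_t = 8/5 * exp((-193/25) * t + (6/5) * B_t).
Since sigma*B_t ~ Normal(0, sigma^2 t), E[exp(sigma*B_t)] = exp(sigma^2 t / 2); so E[X_t] = x_0 * exp((mu - sigma^2/2) t) * exp(sigma^2 t / 2) = x_0 * exp(mu t) = 8*exp(-7*t)/5.
Var(X_t) = E[X_t^2] - (E[X_t])^2 = x_0^2 * exp(2 mu t) * (exp(sigma^2 t) - 1) = (64*exp(36*t/25) - 64)*exp(-14*t)/25.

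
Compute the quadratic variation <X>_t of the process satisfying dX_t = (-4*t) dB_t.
<X>_t = 16*t^3/3

For an Itô process dX_t = a(t) dt + b(t) dB_t, the quadratic variation is <X>_t = int_0^t b(s)^2 ds (the drift term does not contribute). Here b(s) = -4*s, so
  b(s)^2 = 16*s^2.
Integrating from 0 to t:
  <X>_t = int_0^t (16*s^2) ds = 16*t^3/3.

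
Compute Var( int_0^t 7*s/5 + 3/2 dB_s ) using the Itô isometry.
Var = t*(196*t^2 + 630*t + 675)/300

The Itô integral of a deterministic integrand f(s) has mean 0 because each increment f(s) * (B_{s+ds} - B_s) has mean 0. By the Itô isometry:
  Var( int_0^t f(s) dB_s ) = E[ (int_0^t f(s) dB_s)^2 ] = int_0^t f(s)^2 ds.
Here f(s) = 7*s/5 + 3/2, so f(s)^2 = (14*s + 15)^2/100. Integrate:
  int_0^t ((14*s + 15)^2/100) ds = t*(196*t^2 + 630*t + 675)/300.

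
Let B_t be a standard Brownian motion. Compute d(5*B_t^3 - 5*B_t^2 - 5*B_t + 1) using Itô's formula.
d(5*B_t^3 - 5*B_t^2 - 5*B_t + 1) = (15*B_t - 5) dt + (15*B_t^2 - 10*B_t - 5) dB_t

Itô's formula for f(B_t) gives d f(B_t) = f'(B_t) dB_t + (1/2) f''(B_t) dt. Compute derivatives of f(x) = 5*x^3 - 5*x^2 - 5*x + 1:
  f'(x)  = 15*x^2 - 10*x - 5
  f''(x) = 30*x - 10
Substitute x = B_t and multiply the f'' term by 1/2:
  drift     = (1/2) * (30*x - 10) evaluated at B_t = 15*B_t - 5
  diffusion = (15*x^2 - 10*x - 5) evaluated at B_t = 15*B_t^2 - 10*B_t - 5
Therefore d(5*B_t^3 - 5*B_t^2 - 5*B_t + 1) = (15*B_t - 5) dt + (15*B_t^2 - 10*B_t - 5) dB_t.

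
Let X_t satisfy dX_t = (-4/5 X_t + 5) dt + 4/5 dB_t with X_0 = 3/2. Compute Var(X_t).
Var(X_t) = 2/5 - 2*exp(-8*t/5)/5

The variance V(t) = Var(X_t) satisfies V'(t) = 2 a V(t) + c^2 with V(0) = 0 (drift coefficient is linear in X, diffusion is constant). With a = -4/5, c = 4/5, the solution is
  V(t) = (c^2 / (2 a)) * (exp(2 a t) - 1)
       = ((4/5)^2 / (2*(-4/5))) * (exp((-8/5) t) - 1)
       = 2/5 - 2*exp(-8*t/5)/5.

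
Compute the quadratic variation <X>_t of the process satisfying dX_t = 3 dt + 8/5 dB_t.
<X>_t = 64*t/25

For an Itô process dX_t = a(t) dt + b(t) dB_t, the quadratic variation is <X>_t = int_0^t b(s)^2 ds (the drift term does not contribute). Here b(s) = 8/5, so
  b(s)^2 = 64/25.
Integrating from 0 to t:
  <X>_t = int_0^t (64/25) ds = 64*t/25.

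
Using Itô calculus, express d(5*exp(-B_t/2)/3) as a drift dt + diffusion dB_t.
d(5*exp(-B_t/2)/3) = (5*exp(-B_t/2)/24) dt + (-5*exp(-B_t/2)/6) dB_t

Itô's formula for f(B_t) gives d f(B_t) = f'(B_t) dB_t + (1/2) f''(B_t) dt. Compute derivatives of f(x) = 5*exp(-x/2)/3:
  f'(x)  = -5*exp(-x/2)/6
  f''(x) = 5*exp(-x/2)/12
Substitute x = B_t and multiply the f'' term by 1/2:
  drift     = (1/2) * (5*exp(-x/2)/12) evaluated at B_t = 5*exp(-B_t/2)/24
  diffusion = (-5*exp(-x/2)/6) evaluated at B_t = -5*exp(-B_t/2)/6
Therefore d(5*exp(-B_t/2)/3) = (5*exp(-B_t/2)/24) dt + (-5*exp(-B_t/2)/6) dB_t.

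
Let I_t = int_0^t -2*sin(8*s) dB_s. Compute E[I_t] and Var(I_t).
E[I_t] = 0; Var(I_t) = 2*t - sin(8*t)*cos(8*t)/4

The Itô integral of a deterministic integrand f(s) has mean 0 because each increment f(s) * (B_{s+ds} - B_s) has mean 0. By the Itô isometry:
  Var( int_0^t f(s) dB_s ) = E[ (int_0^t f(s) dB_s)^2 ] = int_0^t f(s)^2 ds.
Here f(s) = -2*sin(8*s), so f(s)^2 = 4*sin(8*s)^2. Integrate:
  int_0^t (4*sin(8*s)^2) ds = 2*t - sin(8*t)*cos(8*t)/4.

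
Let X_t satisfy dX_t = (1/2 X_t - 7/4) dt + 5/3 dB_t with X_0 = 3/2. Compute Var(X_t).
Var(X_t) = 25*exp(t)/9 - 25/9

The variance V(t) = Var(X_t) satisfies V'(t) = 2 a V(t) + c^2 with V(0) = 0 (drift coefficient is linear in X, diffusion is constant). With a = 1/2, c = 5/3, the solution is
  V(t) = (c^2 / (2 a)) * (exp(2 a t) - 1)
       = ((5/3)^2 / (2*(1/2))) * (exp(1 t) - 1)
       = 25*exp(t)/9 - 25/9.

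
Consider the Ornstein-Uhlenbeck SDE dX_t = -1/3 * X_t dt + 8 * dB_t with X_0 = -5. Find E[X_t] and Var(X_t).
E[X_t] = -5*exp(-t/3); Var(X_t) = 96 - 96*exp(-2*t/3)

The OU SDE dX = -theta X dt + sigma dB admits the integrating factor exp(theta t): d(exp(theta t) X_t) = sigma exp(theta t) dB_t. Integrating from 0 to t:
  X_t = x_0 * exp(-theta t) + sigma * int_0^t exp(-theta (t-s)) dB_s.
The Itô integral has mean 0 and (by the Itô isometry) variance sigma^2 * int_0^t exp(-2 theta (t - s)) ds = sigma^2 * (1 - exp(-2 theta t)) / (2 theta).
With theta = 1/3, sigma = 8, x_0 = -5:
  E[X_t] = -5 * exp(-1/3 t) = -5*exp(-t/3)
  Var(X_t) = (8)^2 * (1 - exp(-2*1/3 t)) / (2 * 1/3) = 96 - 96*exp(-2*t/3).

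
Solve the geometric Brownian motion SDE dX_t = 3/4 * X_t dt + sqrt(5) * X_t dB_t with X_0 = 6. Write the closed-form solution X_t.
X_t = 6 * exp((-7/4) * t + (sqrt(5)) * B_t)

For GBM dX = mu X dt + sigma X dB with X_0 = x_0, apply Itô to Y = log X: dY = (mu - sigma^2/2) dt + sigma dB, so Y_t = log(x_0) + (mu - sigma^2/2) t + sigma B_t and hence X_t = x_0 * exp((mu - sigma^2/2) t + sigma B_t).
With mu = 3/4, sigma = sqrt(5), x_0 = 6, this gives:
  X_t = 6 * exp((-7/4) * t + (sqrt(5)) * B_t).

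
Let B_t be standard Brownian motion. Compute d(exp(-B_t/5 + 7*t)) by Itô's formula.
d(exp(-B_t/5 + 7*t)) = (351*exp(-B_t/5 + 7*t)/50) dt + (-exp(-B_t/5 + 7*t)/5) dB_t

Itô's formula for f(t, x): d f(t, B_t) = (f_t + (1/2) f_xx) dt + f_x dB_t. Compute partials of f(t, x) = exp(7*t - x/5):
  f_t(t,x)  = 7*exp(7*t - x/5)
  f_x(t,x)  = -exp(7*t - x/5)/5
  f_xx(t,x) = exp(7*t - x/5)/25
Assemble drift = f_t + (1/2) f_xx = 351*exp(7*t - x/5)/50 and diffusion = f_x = -exp(7*t - x/5)/5. Substituting x = B_t:
  d(exp(-B_t/5 + 7*t)) = (351*exp(-B_t/5 + 7*t)/50) dt + (-exp(-B_t/5 + 7*t)/5) dB_t.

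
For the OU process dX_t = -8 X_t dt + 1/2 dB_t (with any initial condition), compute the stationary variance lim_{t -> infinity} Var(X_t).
lim Var(X_t) = 1/64

The OU SDE dX = -theta X dt + sigma dB admits the integrating factor exp(theta t): d(exp(theta t) X_t) = sigma exp(theta t) dB_t. Integrating from 0 to t gives X_t = x_0 * exp(-theta t) + sigma * int_0^t exp(-theta (t-s)) dB_s for any initial x_0. The Itô integral has variance (by the Itô isometry) sigma^2 * int_0^t exp(-2 theta (t - s)) ds = sigma^2 * (1 - exp(-2 theta t)) / (2 theta), independent of x_0.
With theta = 8, sigma = 1/2:
  Var(X_t) = (1/2)^2 * (1 - exp(-2*8 t)) / (2 * 8) = 1/64 - exp(-16*t)/64.
As t -> infinity, exp(-2*8 t) -> 0, so the stationary variance is sigma^2 / (2 theta) = 1/64.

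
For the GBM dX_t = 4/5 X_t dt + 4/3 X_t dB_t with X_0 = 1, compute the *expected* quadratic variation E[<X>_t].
E[<X>_t] = 10*exp(152*t/45)/19 - 10/19

<X>_t = int_0^t ((4/3) * X_s)^2 ds. Taking expectation inside the integral: E[<X>_t] = (4/3)^2 * int_0^t E[X_s^2] ds. For GBM, E[X_s^2] = x_0^2 * exp((2 mu + sigma^2) s). Integrating:
  E[<X>_t] = (4/3)^2 * 1^2 * (exp((2*(4/5) + (4/3)^2) t) - 1) / (2*(4/5) + (4/3)^2)
           = (4/3)^2 * 1^2 * (exp((152/45) t) - 1) / (152/45) = 10*exp(152*t/45)/19 - 10/19.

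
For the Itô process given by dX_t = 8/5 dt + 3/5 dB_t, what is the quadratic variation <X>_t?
<X>_t = 9*t/25

For an Itô process dX_t = a(t) dt + b(t) dB_t, the quadratic variation is <X>_t = int_0^t b(s)^2 ds (the drift term does not contribute). Here b(s) = 3/5, so
  b(s)^2 = 9/25.
Integrating from 0 to t:
  <X>_t = int_0^t (9/25) ds = 9*t/25.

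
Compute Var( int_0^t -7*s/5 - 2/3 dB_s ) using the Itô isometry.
Var = t*(147*t^2 + 210*t + 100)/225

The Itô integral of a deterministic integrand f(s) has mean 0 because each increment f(s) * (B_{s+ds} - B_s) has mean 0. By the Itô isometry:
  Var( int_0^t f(s) dB_s ) = E[ (int_0^t f(s) dB_s)^2 ] = int_0^t f(s)^2 ds.
Here f(s) = -7*s/5 - 2/3, so f(s)^2 = (21*s + 10)^2/225. Integrate:
  int_0^t ((21*s + 10)^2/225) ds = t*(147*t^2 + 210*t + 100)/225.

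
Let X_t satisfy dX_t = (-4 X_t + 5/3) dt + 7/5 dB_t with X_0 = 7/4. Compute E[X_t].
E[X_t] = 5/12 + 4*exp(-4*t)/3

Taking expectations and using E[dB_t] = 0, the mean m(t) = E[X_t] satisfies the ODE m'(t) = a m(t) + b with m(0) = x_0. With a = -4, b = 5/3, x_0 = 7/4, the solution is
  m(t) = x_0 * exp(a t) + (b/a) * (exp(a t) - 1)
       = (7/4) * exp((-4) t) + ((5/3)/(-4)) * (exp((-4) t) - 1)
       = 5/12 + 4*exp(-4*t)/3.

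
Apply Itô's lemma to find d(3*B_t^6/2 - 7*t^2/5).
d(3*B_t^6/2 - 7*t^2/5) = (45*B_t^4/2 - 14*t/5) dt + (9*B_t^5) dB_t

Itô's formula for f(t, x): d f(t, B_t) = (f_t + (1/2) f_xx) dt + f_x dB_t. Compute partials of f(t, x) = -7*t^2/5 + 3*x^6/2:
  f_t(t,x)  = -14*t/5
  f_x(t,x)  = 9*x^5
  f_xx(t,x) = 45*x^4
Assemble drift = f_t + (1/2) f_xx = -14*t/5 + 45*x^4/2 and diffusion = f_x = 9*x^5. Substituting x = B_t:
  d(3*B_t^6/2 - 7*t^2/5) = (45*B_t^4/2 - 14*t/5) dt + (9*B_t^5) dB_t.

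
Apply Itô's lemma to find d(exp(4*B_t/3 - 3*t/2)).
d(exp(4*B_t/3 - 3*t/2)) = (-11*exp(4*B_t/3 - 3*t/2)/18) dt + (4*exp(4*B_t/3 - 3*t/2)/3) dB_t

Itô's formula for f(t, x): d f(t, B_t) = (f_t + (1/2) f_xx) dt + f_x dB_t. Compute partials of f(t, x) = exp(-3*t/2 + 4*x/3):
  f_t(t,x)  = -3*exp(-3*t/2 + 4*x/3)/2
  f_x(t,x)  = 4*exp(-3*t/2 + 4*x/3)/3
  f_xx(t,x) = 16*exp(-3*t/2 + 4*x/3)/9
Assemble drift = f_t + (1/2) f_xx = -11*exp(-3*t/2 + 4*x/3)/18 and diffusion = f_x = 4*exp(-3*t/2 + 4*x/3)/3. Substituting x = B_t:
  d(exp(4*B_t/3 - 3*t/2)) = (-11*exp(4*B_t/3 - 3*t/2)/18) dt + (4*exp(4*B_t/3 - 3*t/2)/3) dB_t.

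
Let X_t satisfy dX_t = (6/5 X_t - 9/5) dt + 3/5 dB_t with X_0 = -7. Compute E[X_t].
E[X_t] = 3/2 - 17*exp(6*t/5)/2

Taking expectations and using E[dB_t] = 0, the mean m(t) = E[X_t] satisfies the ODE m'(t) = a m(t) + b with m(0) = x_0. With a = 6/5, b = -9/5, x_0 = -7, the solution is
  m(t) = x_0 * exp(a t) + (b/a) * (exp(a t) - 1)
       = (-7) * exp((6/5) t) + ((-9/5)/(6/5)) * (exp((6/5) t) - 1)
       = 3/2 - 17*exp(6*t/5)/2.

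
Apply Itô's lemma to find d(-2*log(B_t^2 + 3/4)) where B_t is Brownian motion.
d(-2*log(B_t^2 + 3/4)) = (8*(4*B_t^2 - 3)/(4*B_t^2 + 3)^2) dt + (-16*B_t/(4*B_t^2 + 3)) dB_t

Itô's formula for f(B_t) gives d f(B_t) = f'(B_t) dB_t + (1/2) f''(B_t) dt. Compute derivatives of f(x) = -2*log(x^2 + 3/4):
  f'(x)  = -16*x/(4*x^2 + 3)
  f''(x) = 16*(4*x^2 - 3)/(4*x^2 + 3)^2
Substitute x = B_t and multiply the f'' term by 1/2:
  drift     = (1/2) * (16*(4*x^2 - 3)/(4*x^2 + 3)^2) evaluated at B_t = 8*(4*B_t^2 - 3)/(4*B_t^2 + 3)^2
  diffusion = (-16*x/(4*x^2 + 3)) evaluated at B_t = -16*B_t/(4*B_t^2 + 3)
Therefore d(-2*log(B_t^2 + 3/4)) = (8*(4*B_t^2 - 3)/(4*B_t^2 + 3)^2) dt + (-16*B_t/(4*B_t^2 + 3)) dB_t.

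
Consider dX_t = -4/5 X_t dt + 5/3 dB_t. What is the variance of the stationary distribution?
lim Var(X_t) = 125/72

The OU SDE dX = -theta X dt + sigma dB admits the integrating factor exp(theta t): d(exp(theta t) X_t) = sigma exp(theta t) dB_t. Integrating from 0 to t gives X_t = x_0 * exp(-theta t) + sigma * int_0^t exp(-theta (t-s)) dB_s for any initial x_0. The Itô integral has variance (by the Itô isometry) sigma^2 * int_0^t exp(-2 theta (t - s)) ds = sigma^2 * (1 - exp(-2 theta t)) / (2 theta), independent of x_0.
With theta = 4/5, sigma = 5/3:
  Var(X_t) = (5/3)^2 * (1 - exp(-2*4/5 t)) / (2 * 4/5) = 125/72 - 125*exp(-8*t/5)/72.
As t -> infinity, exp(-2*4/5 t) -> 0, so the stationary variance is sigma^2 / (2 theta) = 125/72.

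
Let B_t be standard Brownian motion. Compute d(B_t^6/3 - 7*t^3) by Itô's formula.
d(B_t^6/3 - 7*t^3) = (5*B_t^4 - 21*t^2) dt + (2*B_t^5) dB_t

Itô's formula for f(t, x): d f(t, B_t) = (f_t + (1/2) f_xx) dt + f_x dB_t. Compute partials of f(t, x) = -7*t^3 + x^6/3:
  f_t(t,x)  = -21*t^2
  f_x(t,x)  = 2*x^5
  f_xx(t,x) = 10*x^4
Assemble drift = f_t + (1/2) f_xx = -21*t^2 + 5*x^4 and diffusion = f_x = 2*x^5. Substituting x = B_t:
  d(B_t^6/3 - 7*t^3) = (5*B_t^4 - 21*t^2) dt + (2*B_t^5) dB_t.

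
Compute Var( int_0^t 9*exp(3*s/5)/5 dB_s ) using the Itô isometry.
Var = 27*exp(6*t/5)/10 - 27/10

The Itô integral of a deterministic integrand f(s) has mean 0 because each increment f(s) * (B_{s+ds} - B_s) has mean 0. By the Itô isometry:
  Var( int_0^t f(s) dB_s ) = E[ (int_0^t f(s) dB_s)^2 ] = int_0^t f(s)^2 ds.
Here f(s) = 9*exp(3*s/5)/5, so f(s)^2 = 81*exp(6*s/5)/25. Integrate:
  int_0^t (81*exp(6*s/5)/25) ds = 27*exp(6*t/5)/10 - 27/10.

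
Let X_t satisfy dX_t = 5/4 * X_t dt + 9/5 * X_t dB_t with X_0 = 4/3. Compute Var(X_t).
Var(X_t) = 16*(exp(81*t/25) - 1)*exp(5*t/2)/9

For GBM dX = mu X dt + sigma X dB with X_0 = x_0, apply Itô to Y = log X: dY = (mu - sigma^2/2) dt + sigma dB, so Y_t = log(x_0) + (mu - sigma^2/2) t + sigma B_t and hence X_t = x_0 * exp((mu - sigma^2/2) t + sigma B_t).
With mu = 5/4, sigma = 9/5, x_0 = 4/3, this gives:
  X_t = 4/3 * exp((-37/100) * t + (9/5) * B_t).
Since sigma*B_t ~ Normal(0, sigma^2 t), E[exp(sigma*B_t)] = exp(sigma^2 t / 2); so E[X_t] = x_0 * exp((mu - sigma^2/2) t) * exp(sigma^2 t / 2) = x_0 * exp(mu t) = 4*exp(5*t/4)/3.
Var(X_t) = E[X_t^2] - (E[X_t])^2 = x_0^2 * exp(2 mu t) * (exp(sigma^2 t) - 1) = 16*(exp(81*t/25) - 1)*exp(5*t/2)/9.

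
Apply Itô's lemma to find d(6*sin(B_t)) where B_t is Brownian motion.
d(6*sin(B_t)) = (-3*sin(B_t)) dt + (6*cos(B_t)) dB_t

Itô's formula for f(B_t) gives d f(B_t) = f'(B_t) dB_t + (1/2) f''(B_t) dt. Compute derivatives of f(x) = 6*sin(x):
  f'(x)  = 6*cos(x)
  f''(x) = -6*sin(x)
Substitute x = B_t and multiply the f'' term by 1/2:
  drift     = (1/2) * (-6*sin(x)) evaluated at B_t = -3*sin(B_t)
  diffusion = (6*cos(x)) evaluated at B_t = 6*cos(B_t)
Therefore d(6*sin(B_t)) = (-3*sin(B_t)) dt + (6*cos(B_t)) dB_t.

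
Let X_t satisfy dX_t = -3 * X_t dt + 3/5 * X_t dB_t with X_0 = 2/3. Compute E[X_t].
E[X_t] = 2*exp(-3*t)/3

For GBM dX = mu X dt + sigma X dB with X_0 = x_0, apply Itô to Y = log X: dY = (mu - sigma^2/2) dt + sigma dB, so Y_t = log(x_0) + (mu - sigma^2/2) t + sigma B_t and hence X_t = x_0 * exp((mu - sigma^2/2) t + sigma B_t).
With mu = -3, sigma = 3/5, x_0 = 2/3, this gives:
  X_t = 2/3 * exp((-159/50) * t + (3/5) * B_t).
Since sigma*B_t ~ Normal(0, sigma^2 t), E[exp(sigma*B_t)] = exp(sigma^2 t / 2); so E[X_t] = x_0 * exp((mu - sigma^2/2) t) * exp(sigma^2 t / 2) = x_0 * exp(mu t) = 2*exp(-3*t)/3.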